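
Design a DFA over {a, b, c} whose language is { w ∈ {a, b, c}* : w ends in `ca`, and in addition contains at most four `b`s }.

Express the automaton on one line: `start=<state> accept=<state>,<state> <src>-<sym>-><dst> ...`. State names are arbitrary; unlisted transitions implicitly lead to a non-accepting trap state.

Build one automaton per condition and run them in lockstep. One (3 states) tracks how much of the suffix `ca` has currently been matched; the other (6 states) tracks the count of `b`s, saturating at 5. Each combined state is a pair, one component from each; accept when both components accept. Equivalent product states are then merged.
With 16 states:
          a    b    c  
>  q0     q0   q1   q2 
   q1     q1   q3   q4 
   q2     q5   q1   q2 
   q3     q3   q6   q7 
   q4     q8   q3   q4 
 * q5     q0   q1   q2 
   q6     q6   q9  q10 
   q7    q11   q6   q7 
 * q8     q1   q3   q4 
   q9     q9  q12  q13 
   q10   q14   q9  q10 
 * q11    q3   q6   q7 
   q12   q12  q12  q12 
   q13   q15  q12  q13 
 * q14    q6   q9  q10 
 * q15    q9  q12  q13 
(> = start, * = accepting)

start=q0 accept=q5,q8,q11,q14,q15 q0-a->q0 q0-b->q1 q0-c->q2 q1-a->q1 q1-b->q3 q1-c->q4 q2-a->q5 q2-b->q1 q2-c->q2 q3-a->q3 q3-b->q6 q3-c->q7 q4-a->q8 q4-b->q3 q4-c->q4 q5-a->q0 q5-b->q1 q5-c->q2 q6-a->q6 q6-b->q9 q6-c->q10 q7-a->q11 q7-b->q6 q7-c->q7 q8-a->q1 q8-b->q3 q8-c->q4 q9-a->q9 q9-b->q12 q9-c->q13 q10-a->q14 q10-b->q9 q10-c->q10 q11-a->q3 q11-b->q6 q11-c->q7 q12-a->q12 q12-b->q12 q12-c->q12 q13-a->q15 q13-b->q12 q13-c->q13 q14-a->q6 q14-b->q9 q14-c->q10 q15-a->q9 q15-b->q12 q15-c->q13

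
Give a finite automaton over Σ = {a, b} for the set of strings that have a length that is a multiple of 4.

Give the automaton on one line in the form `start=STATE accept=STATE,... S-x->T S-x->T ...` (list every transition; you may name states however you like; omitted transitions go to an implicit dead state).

Count input length modulo 4: every symbol advances one step around the cycle q0 → q1 → q2 → q3 → q0. Accept at q0.
        a   b  
>* q0   q1  q1 
   q1   q2  q2 
   q2   q3  q3 
   q3   q0  q0 
(> = start, * = accepting)

start=q0 accept=q0 q0-a->q1 q0-b->q1 q1-a->q2 q1-b->q2 q2-a->q3 q2-b->q3 q3-a->q0 q3-b->q0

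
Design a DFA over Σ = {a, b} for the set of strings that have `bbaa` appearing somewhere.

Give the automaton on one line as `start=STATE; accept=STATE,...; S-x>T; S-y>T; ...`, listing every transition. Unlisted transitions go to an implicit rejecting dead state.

start=q0; accept=q4; q0-a>q0; q0-b>q1; q1-a>q0; q1-b>q2; q2-a>q3; q2-b>q2; q3-a>q4; q3-b>q1; q4-a>q4; q4-b>q4

Track how much of `bbaa` has been matched so far: state q0 is no progress, q4 is the absorbing accept state reached once `bbaa` has occurred. Intermediate states record partial matches; on a mismatch, fall back to the longest reusable overlap.
A 5-state machine:
        a   b  
>  q0   q0  q1 
   q1   q0  q2 
   q2   q3  q2 
   q3   q4  q1 
 * q4   q4  q4 
(> = start, * = accepting)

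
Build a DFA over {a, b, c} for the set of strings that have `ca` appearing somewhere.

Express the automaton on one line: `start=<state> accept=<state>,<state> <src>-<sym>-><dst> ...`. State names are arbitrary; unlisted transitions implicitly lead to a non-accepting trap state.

Track how much of `ca` has been matched so far: state q0 is no progress, q2 is the absorbing accept state reached once `ca` has occurred. Intermediate states record partial matches; on a mismatch, fall back to the longest reusable overlap.
A 3-state machine:
        a   b   c  
>  q0   q0  q0  q1 
   q1   q2  q0  q1 
 * q2   q2  q2  q2 
(> = start, * = accepting)

start=q0 accept=q2 q0-a->q0 q0-b->q0 q0-c->q1 q1-a->q2 q1-b->q0 q1-c->q1 q2-a->q2 q2-b->q2 q2-c->q2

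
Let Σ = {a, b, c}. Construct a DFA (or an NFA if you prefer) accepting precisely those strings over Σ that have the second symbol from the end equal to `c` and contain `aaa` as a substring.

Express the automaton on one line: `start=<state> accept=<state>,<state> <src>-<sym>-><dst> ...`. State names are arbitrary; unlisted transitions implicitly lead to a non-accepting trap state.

Build one automaton per condition and run them in lockstep. One (13 states) tracks the last 2 symbols read; the other (4 states) tracks whether and how much of `aaa` has been seen. Each combined state is a pair, one component from each; accept when both components accept.
With 22 states:
          a    b    c  
>  q0     q1   q2   q3 
   q1     q4   q5   q6 
   q2     q7   q8   q9 
   q3    q10  q11  q12 
   q4    q13   q5   q6 
   q5     q7   q8   q9 
   q6    q10  q11  q12 
   q7     q4   q5   q6 
   q8     q7   q8   q9 
   q9    q10  q11  q12 
   q10    q4   q5   q6 
   q11    q7   q8   q9 
   q12   q10  q11  q12 
   q13   q13  q14  q15 
   q14   q16  q17  q18 
   q15   q19  q20  q21 
   q16   q13  q14  q15 
   q17   q16  q17  q18 
   q18   q19  q20  q21 
 * q19   q13  q14  q15 
 * q20   q16  q17  q18 
 * q21   q19  q20  q21 
(> = start, * = accepting)

start=q0 accept=q19,q20,q21 q0-a->q1 q0-b->q2 q0-c->q3 q1-a->q4 q1-b->q5 q1-c->q6 q2-a->q7 q2-b->q8 q2-c->q9 q3-a->q10 q3-b->q11 q3-c->q12 q4-a->q13 q4-b->q5 q4-c->q6 q5-a->q7 q5-b->q8 q5-c->q9 q6-a->q10 q6-b->q11 q6-c->q12 q7-a->q4 q7-b->q5 q7-c->q6 q8-a->q7 q8-b->q8 q8-c->q9 q9-a->q10 q9-b->q11 q9-c->q12 q10-a->q4 q10-b->q5 q10-c->q6 q11-a->q7 q11-b->q8 q11-c->q9 q12-a->q10 q12-b->q11 q12-c->q12 q13-a->q13 q13-b->q14 q13-c->q15 q14-a->q16 q14-b->q17 q14-c->q18 q15-a->q19 q15-b->q20 q15-c->q21 q16-a->q13 q16-b->q14 q16-c->q15 q17-a->q16 q17-b->q17 q17-c->q18 q18-a->q19 q18-b->q20 q18-c->q21 q19-a->q13 q19-b->q14 q19-c->q15 q20-a->q16 q20-b->q17 q20-c->q18 q21-a->q19 q21-b->q20 q21-c->q21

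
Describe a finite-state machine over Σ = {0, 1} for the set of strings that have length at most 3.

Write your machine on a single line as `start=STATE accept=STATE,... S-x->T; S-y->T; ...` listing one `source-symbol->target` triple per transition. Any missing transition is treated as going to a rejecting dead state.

start=s0; accept=s0,s1,s2,s3; s0-0->s1; s0-1->s1; s1-0->s2; s1-1->s2; s2-0->s3; s2-1->s3; s3-0->s4; s3-1->s4; s4-0->s4; s4-1->s4

We only need to distinguish lengths 0, 1, …, 3, and '>3'. Chain s0 → s1 → s2 → s3 → s4 on every symbol, with s4 looping. Accepting states: {s0, s1, s2, s3}.
        0   1  
>* s0   s1  s1 
 * s1   s2  s2 
 * s2   s3  s3 
 * s3   s4  s4 
   s4   s4  s4 
(> = start, * = accepting)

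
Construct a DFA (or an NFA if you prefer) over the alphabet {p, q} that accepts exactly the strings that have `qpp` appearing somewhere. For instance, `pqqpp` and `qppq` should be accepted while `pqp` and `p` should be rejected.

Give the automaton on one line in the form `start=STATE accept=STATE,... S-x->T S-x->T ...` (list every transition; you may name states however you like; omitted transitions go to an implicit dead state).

start=S0 accept=S3 S0-p->S0 S0-q->S1 S1-p->S2 S1-q->S1 S2-p->S3 S2-q->S1 S3-p->S3 S3-q->S3

States S0..S2 record the length of the longest prefix of `qpp` that matches the current input suffix. Reaching S3 means `qpp` has been seen, and we stay there forever. Accept from S3.
4 states suffice.
        p   q  
>  S0   S0  S1 
   S1   S2  S1 
   S2   S3  S1 
 * S3   S3  S3 
(> = start, * = accepting)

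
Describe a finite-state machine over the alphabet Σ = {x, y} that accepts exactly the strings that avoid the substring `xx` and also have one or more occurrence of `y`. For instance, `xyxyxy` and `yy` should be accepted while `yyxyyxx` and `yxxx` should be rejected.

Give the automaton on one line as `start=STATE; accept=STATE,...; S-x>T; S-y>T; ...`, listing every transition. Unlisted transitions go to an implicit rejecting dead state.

Build one automaton per condition and run them in lockstep. The first has 3 states tracking partial matches of the forbidden pattern `xx`; the second has 3 states tracking the count of `y`s, saturating at 2. A product state is a pair (one from each), accepting exactly when both do. Equivalent product states are then merged.
5 states suffice.
        x   y  
>  q0   q1  q2 
   q1   q3  q2 
 * q2   q4  q2 
   q3   q3  q3 
 * q4   q3  q2 
(> = start, * = accepting)

start=q0; accept=q2,q4; q0-x>q1; q0-y>q2; q1-x>q3; q1-y>q2; q2-x>q4; q2-y>q2; q3-x>q3; q3-y>q3; q4-x>q3; q4-y>q2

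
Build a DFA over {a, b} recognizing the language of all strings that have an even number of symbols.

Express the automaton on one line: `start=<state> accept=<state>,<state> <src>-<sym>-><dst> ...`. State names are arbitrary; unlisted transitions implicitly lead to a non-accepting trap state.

Only the length mod 2 matters, so use a 2-cycle: from any state, every input symbol moves to the next state, wrapping q1 back to q0. Mark q0 accepting.
        a   b  
>* q0   q1  q1 
   q1   q0  q0 
(> = start, * = accepting)

start=q0 accept=q0 q0-a->q1 q0-b->q1 q1-a->q0 q1-b->q0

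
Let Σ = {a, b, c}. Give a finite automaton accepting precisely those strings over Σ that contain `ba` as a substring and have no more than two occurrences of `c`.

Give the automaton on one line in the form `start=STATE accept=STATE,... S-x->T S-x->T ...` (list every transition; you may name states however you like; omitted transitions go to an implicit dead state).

Build one automaton per condition and run them in lockstep. One (3 states) tracks whether and how much of `ba` has been seen; the other (4 states) tracks the count of `c`s, saturating at 3. Each combined state is a pair, one component from each; accept when both components accept.
With 12 states:
          a    b    c  
>  s0     s0   s1   s2 
   s1     s3   s1   s2 
   s2     s2   s4   s5 
 * s3     s3   s3   s6 
   s4     s6   s4   s5 
   s5     s5   s7   s8 
 * s6     s6   s6   s9 
   s7     s9   s7   s8 
   s8     s8  s10   s8 
 * s9     s9   s9  s11 
   s10   s11  s10   s8 
   s11   s11  s11  s11 
(> = start, * = accepting)

start=s0 accept=s3,s6,s9 s0-a->s0 s0-b->s1 s0-c->s2 s1-a->s3 s1-b->s1 s1-c->s2 s2-a->s2 s2-b->s4 s2-c->s5 s3-a->s3 s3-b->s3 s3-c->s6 s4-a->s6 s4-b->s4 s4-c->s5 s5-a->s5 s5-b->s7 s5-c->s8 s6-a->s6 s6-b->s6 s6-c->s9 s7-a->s9 s7-b->s7 s7-c->s8 s8-a->s8 s8-b->s10 s8-c->s8 s9-a->s9 s9-b->s9 s9-c->s11 s10-a->s11 s10-b->s10 s10-c->s8 s11-a->s11 s11-b->s11 s11-c->s11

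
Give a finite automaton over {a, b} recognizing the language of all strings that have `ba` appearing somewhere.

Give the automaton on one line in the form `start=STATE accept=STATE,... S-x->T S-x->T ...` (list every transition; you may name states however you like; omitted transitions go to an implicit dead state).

Track how much of `ba` has been matched so far: state s0 is no progress, s2 is the absorbing accept state reached once `ba` has occurred. Intermediate states record partial matches; on a mismatch, fall back to the longest reusable overlap.
        a   b  
>  s0   s0  s1 
   s1   s2  s1 
 * s2   s2  s2 
(> = start, * = accepting)

start=s0 accept=s2 s0-a->s0 s0-b->s1 s1-a->s2 s1-b->s1 s2-a->s2 s2-b->s2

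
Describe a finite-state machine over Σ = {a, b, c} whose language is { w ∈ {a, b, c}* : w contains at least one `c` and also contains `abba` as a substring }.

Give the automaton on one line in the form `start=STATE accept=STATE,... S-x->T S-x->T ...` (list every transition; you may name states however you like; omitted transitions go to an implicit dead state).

Run two small machines in parallel and take their product. The first has 3 states tracking the count of `c`s, saturating at 2; the second has 5 states tracking whether and how much of `abba` has been seen. A product state is a pair (one from each), accepting exactly when both do. Equivalent product states are then merged.
10 states suffice.
        a   b   c  
>  q0   q1  q0  q2 
   q1   q1  q3  q2 
   q2   q4  q2  q2 
   q3   q1  q5  q2 
   q4   q4  q6  q2 
   q5   q7  q0  q2 
   q6   q4  q8  q2 
   q7   q7  q7  q9 
   q8   q9  q2  q2 
 * q9   q9  q9  q9 
(> = start, * = accepting)

start=q0 accept=q9 q0-a->q1 q0-b->q0 q0-c->q2 q1-a->q1 q1-b->q3 q1-c->q2 q2-a->q4 q2-b->q2 q2-c->q2 q3-a->q1 q3-b->q5 q3-c->q2 q4-a->q4 q4-b->q6 q4-c->q2 q5-a->q7 q5-b->q0 q5-c->q2 q6-a->q4 q6-b->q8 q6-c->q2 q7-a->q7 q7-b->q7 q7-c->q9 q8-a->q9 q8-b->q2 q8-c->q2 q9-a->q9 q9-b->q9 q9-c->q9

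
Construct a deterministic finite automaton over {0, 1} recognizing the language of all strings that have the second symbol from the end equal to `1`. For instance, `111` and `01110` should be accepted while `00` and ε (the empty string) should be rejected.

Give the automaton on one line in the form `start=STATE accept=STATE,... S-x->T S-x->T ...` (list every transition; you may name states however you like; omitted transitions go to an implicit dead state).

Because acceptance depends on a position counted from the end, the machine has to buffer the most recent 2 symbols. Make each state the string of the last up-to-2 symbols read; on input `x` shift the window left and append `x`. Accept when the buffered window has length 2 and begins with `1`.
A 7-state machine:
       0  1 
>  A   B  C 
   B   D  E 
   C   F  G 
   D   D  E 
   E   F  G 
 * F   D  E 
 * G   F  G 
(> = start, * = accepting)

start=A accept=F,G A-0->B A-1->C B-0->D B-1->E C-0->F C-1->G D-0->D D-1->E E-0->F E-1->G F-0->D F-1->E G-0->F G-1->G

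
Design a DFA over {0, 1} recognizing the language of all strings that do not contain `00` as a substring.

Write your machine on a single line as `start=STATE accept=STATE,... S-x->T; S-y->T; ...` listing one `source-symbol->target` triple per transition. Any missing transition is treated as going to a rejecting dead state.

This is the complement of 'contains `00`'. Use the same substring-matching states — q0 through q2 holding how much of `00` has just been matched — but flip the accepting set: everything except the trap q2 accepts.
        0   1  
>* q0   q1  q0 
 * q1   q2  q0 
   q2   q2  q2 
(> = start, * = accepting)

start=q0; accept=q0,q1; q0-0->q1; q0-1->q0; q1-0->q2; q1-1->q0; q2-0->q2; q2-1->q2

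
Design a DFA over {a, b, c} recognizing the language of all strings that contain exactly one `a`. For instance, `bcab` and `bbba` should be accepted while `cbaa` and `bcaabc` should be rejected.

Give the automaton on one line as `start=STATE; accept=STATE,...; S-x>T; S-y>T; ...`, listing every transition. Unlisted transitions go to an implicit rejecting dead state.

Only the number of `a`s matters, and only up to 2. Make a chain q0 → q1 → q2 advanced by each `a` (with q2 absorbing); every other symbol self-loops. The accepting set is {q1}.
3 states suffice.
        a   b   c  
>  q0   q1  q0  q0 
 * q1   q2  q1  q1 
   q2   q2  q2  q2 
(> = start, * = accepting)

start=q0; accept=q1; q0-a>q1; q0-b>q0; q0-c>q0; q1-a>q2; q1-b>q1; q1-c>q1; q2-a>q2; q2-b>q2; q2-c>q2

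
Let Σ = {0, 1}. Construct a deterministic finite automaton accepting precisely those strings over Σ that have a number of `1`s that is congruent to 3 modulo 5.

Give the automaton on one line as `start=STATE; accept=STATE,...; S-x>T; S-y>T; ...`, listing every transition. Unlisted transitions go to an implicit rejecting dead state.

start=s0; accept=s3; s0-0>s0; s0-1>s1; s1-0>s1; s1-1>s2; s2-0>s2; s2-1>s3; s3-0>s3; s3-1>s4; s4-0>s4; s4-1>s0

The only thing that matters is how many `1`s have appeared, reduced mod 5. Use one state per residue: s0 for 0, …, s4 for 4. Reading `1` moves to the next residue; anything else stays put. s3 is accepting.
        0   1  
>  s0   s0  s1 
   s1   s1  s2 
   s2   s2  s3 
 * s3   s3  s4 
   s4   s4  s0 
(> = start, * = accepting)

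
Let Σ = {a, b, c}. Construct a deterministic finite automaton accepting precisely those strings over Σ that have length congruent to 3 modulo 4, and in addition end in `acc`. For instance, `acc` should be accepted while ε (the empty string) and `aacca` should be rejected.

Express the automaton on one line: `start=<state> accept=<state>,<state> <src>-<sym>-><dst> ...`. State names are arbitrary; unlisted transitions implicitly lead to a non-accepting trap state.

start=s0 accept=s6 s0-a->s1 s0-b->s2 s0-c->s2 s1-a->s3 s1-b->s3 s1-c->s4 s2-a->s3 s2-b->s3 s2-c->s3 s3-a->s5 s3-b->s5 s3-c->s5 s4-a->s5 s4-b->s5 s4-c->s6 s5-a->s0 s5-b->s0 s5-c->s0 s6-a->s0 s6-b->s0 s6-c->s0

Run two small machines in parallel and take their product. The first has 4 states tracking the input length modulo 4; the second has 4 states tracking how much of the suffix `acc` has currently been matched. A product state is a pair (one from each), accepting exactly when both do. Equivalent product states are then merged.
A 7-state machine:
        a   b   c  
>  s0   s1  s2  s2 
   s1   s3  s3  s4 
   s2   s3  s3  s3 
   s3   s5  s5  s5 
   s4   s5  s5  s6 
   s5   s0  s0  s0 
 * s6   s0  s0  s0 
(> = start, * = accepting)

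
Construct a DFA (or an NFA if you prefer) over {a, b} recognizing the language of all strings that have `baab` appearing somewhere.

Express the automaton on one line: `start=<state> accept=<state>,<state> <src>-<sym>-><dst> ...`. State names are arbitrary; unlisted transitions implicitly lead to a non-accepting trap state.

Track how much of `baab` has been matched so far: state q0 is no progress, q4 is the absorbing accept state reached once `baab` has occurred. Intermediate states record partial matches; on a mismatch, fall back to the longest reusable overlap.
        a   b  
>  q0   q0  q1 
   q1   q2  q1 
   q2   q3  q1 
   q3   q0  q4 
 * q4   q4  q4 
(> = start, * = accepting)

start=q0 accept=q4 q0-a->q0 q0-b->q1 q1-a->q2 q1-b->q1 q2-a->q3 q2-b->q1 q3-a->q0 q3-b->q4 q4-a->q4 q4-b->q4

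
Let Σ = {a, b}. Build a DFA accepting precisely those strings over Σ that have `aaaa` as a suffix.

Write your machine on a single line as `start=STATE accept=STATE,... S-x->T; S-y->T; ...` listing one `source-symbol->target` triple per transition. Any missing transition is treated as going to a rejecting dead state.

start=S0; accept=S4; S0-a->S1; S0-b->S0; S1-a->S2; S1-b->S0; S2-a->S3; S2-b->S0; S3-a->S4; S3-b->S0; S4-a->S4; S4-b->S0

Let each state record the length of the longest suffix of the input read so far that is also a prefix of `aaaa`. S1 means the last symbol is `a`; S2 means the last 2 symbols are `aa`; S3 means the last 3 symbols are `aaa`; S4 means the last 4 symbols are `aaaa`. Accept only at S4, where the string currently ends in `aaaa`.
5 states suffice.
        a   b  
>  S0   S1  S0 
   S1   S2  S0 
   S2   S3  S0 
   S3   S4  S0 
 * S4   S4  S0 
(> = start, * = accepting)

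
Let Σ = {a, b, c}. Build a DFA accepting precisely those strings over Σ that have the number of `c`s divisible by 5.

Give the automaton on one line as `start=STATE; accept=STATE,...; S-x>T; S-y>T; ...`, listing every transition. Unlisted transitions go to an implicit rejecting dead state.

The only thing that matters is how many `c`s have appeared, reduced mod 5. Use one state per residue: s0 for 0, …, s4 for 4. Reading `c` moves to the next residue; anything else stays put. s0 is accepting.
With 5 states:
        a   b   c  
>* s0   s0  s0  s1 
   s1   s1  s1  s2 
   s2   s2  s2  s3 
   s3   s3  s3  s4 
   s4   s4  s4  s0 
(> = start, * = accepting)

start=s0; accept=s0; s0-a>s0; s0-b>s0; s0-c>s1; s1-a>s1; s1-b>s1; s1-c>s2; s2-a>s2; s2-b>s2; s2-c>s3; s3-a>s3; s3-b>s3; s3-c>s4; s4-a>s4; s4-b>s4; s4-c>s0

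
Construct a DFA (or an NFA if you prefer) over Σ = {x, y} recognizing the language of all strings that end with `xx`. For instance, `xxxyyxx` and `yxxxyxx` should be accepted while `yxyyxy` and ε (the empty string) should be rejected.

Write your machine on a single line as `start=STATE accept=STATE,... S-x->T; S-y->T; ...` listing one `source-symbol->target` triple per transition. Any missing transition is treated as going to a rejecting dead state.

start=s0; accept=s2; s0-x->s1; s0-y->s0; s1-x->s2; s1-y->s0; s2-x->s2; s2-y->s0

Let each state record the length of the longest suffix of the input read so far that is also a prefix of `xx`. s1 means the last symbol is `x`; s2 means the last 2 symbols are `xx`. Accept only at s2, where the string currently ends in `xx`.
With 3 states:
        x   y  
>  s0   s1  s0 
   s1   s2  s0 
 * s2   s2  s0 
(> = start, * = accepting)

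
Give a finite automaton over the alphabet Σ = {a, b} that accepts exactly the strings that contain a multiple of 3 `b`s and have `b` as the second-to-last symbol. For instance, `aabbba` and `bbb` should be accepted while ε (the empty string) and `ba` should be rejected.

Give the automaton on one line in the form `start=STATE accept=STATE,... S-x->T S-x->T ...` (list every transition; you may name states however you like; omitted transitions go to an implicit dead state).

Build one automaton per condition and run them in lockstep. The first has 3 states tracking the count of `b`s modulo 3; the second has 7 states tracking the last 2 symbols read. A product state is a pair (one from each), accepting exactly when both do. Minimizing collapses redundant product states.
7 states suffice.
        a   b  
>  s0   s0  s1 
   s1   s1  s2 
   s2   s3  s4 
   s3   s3  s5 
 * s4   s6  s1 
   s5   s6  s1 
 * s6   s0  s1 
(> = start, * = accepting)

start=s0 accept=s4,s6 s0-a->s0 s0-b->s1 s1-a->s1 s1-b->s2 s2-a->s3 s2-b->s4 s3-a->s3 s3-b->s5 s4-a->s6 s4-b->s1 s5-a->s6 s5-b->s1 s6-a->s0 s6-b->s1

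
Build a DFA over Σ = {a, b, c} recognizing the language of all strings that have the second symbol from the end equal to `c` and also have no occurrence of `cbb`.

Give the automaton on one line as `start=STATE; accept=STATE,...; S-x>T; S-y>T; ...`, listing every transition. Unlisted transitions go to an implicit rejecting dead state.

start=q0; accept=q10,q11,q12; q0-a>q1; q0-b>q2; q0-c>q3; q1-a>q4; q1-b>q5; q1-c>q6; q2-a>q7; q2-b>q8; q2-c>q9; q3-a>q10; q3-b>q11; q3-c>q12; q4-a>q4; q4-b>q5; q4-c>q6; q5-a>q7; q5-b>q8; q5-c>q9; q6-a>q10; q6-b>q11; q6-c>q12; q7-a>q4; q7-b>q5; q7-c>q6; q8-a>q7; q8-b>q8; q8-c>q9; q9-a>q10; q9-b>q11; q9-c>q12; q10-a>q4; q10-b>q5; q10-c>q6; q11-a>q7; q11-b>q13; q11-c>q9; q12-a>q10; q12-b>q11; q12-c>q12; q13-a>q14; q13-b>q13; q13-c>q15; q14-a>q16; q14-b>q17; q14-c>q18; q15-a>q19; q15-b>q20; q15-c>q21; q16-a>q16; q16-b>q17; q16-c>q18; q17-a>q14; q17-b>q13; q17-c>q15; q18-a>q19; q18-b>q20; q18-c>q21; q19-a>q16; q19-b>q17; q19-c>q18; q20-a>q14; q20-b>q13; q20-c>q15; q21-a>q19; q21-b>q20; q21-c>q21

Run two small machines in parallel and take their product. One (13 states) tracks the last 2 symbols read; the other (4 states) tracks partial matches of the forbidden pattern `cbb`. Each combined state is a pair, one component from each; accept when both components accept.
22 states suffice.
          a    b    c  
>  q0     q1   q2   q3 
   q1     q4   q5   q6 
   q2     q7   q8   q9 
   q3    q10  q11  q12 
   q4     q4   q5   q6 
   q5     q7   q8   q9 
   q6    q10  q11  q12 
   q7     q4   q5   q6 
   q8     q7   q8   q9 
   q9    q10  q11  q12 
 * q10    q4   q5   q6 
 * q11    q7  q13   q9 
 * q12   q10  q11  q12 
   q13   q14  q13  q15 
   q14   q16  q17  q18 
   q15   q19  q20  q21 
   q16   q16  q17  q18 
   q17   q14  q13  q15 
   q18   q19  q20  q21 
   q19   q16  q17  q18 
   q20   q14  q13  q15 
   q21   q19  q20  q21 
(> = start, * = accepting)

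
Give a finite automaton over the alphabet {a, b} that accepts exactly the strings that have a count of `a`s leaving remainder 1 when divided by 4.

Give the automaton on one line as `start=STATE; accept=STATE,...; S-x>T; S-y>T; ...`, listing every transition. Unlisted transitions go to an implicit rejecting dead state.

start=S0; accept=S1; S0-a>S1; S0-b>S0; S1-a>S2; S1-b>S1; S2-a>S3; S2-b>S2; S3-a>S0; S3-b>S3

Keep the running count of `a`s modulo 4: each `a` advances along the cycle S0 → S1 → S2 → S3 → S0 while other symbols loop. Accept at S1.
        a   b  
>  S0   S1  S0 
 * S1   S2  S1 
   S2   S3  S2 
   S3   S0  S3 
(> = start, * = accepting)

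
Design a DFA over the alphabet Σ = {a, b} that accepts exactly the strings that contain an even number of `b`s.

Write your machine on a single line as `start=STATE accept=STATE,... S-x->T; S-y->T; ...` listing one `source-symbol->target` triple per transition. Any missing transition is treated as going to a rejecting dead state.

start=S0; accept=S0; S0-a->S0; S0-b->S1; S1-a->S1; S1-b->S0

Keep the running count of `b`s modulo 2: each `b` advances along the cycle S0 → S1 → S0 while other symbols loop. Accept at S0.
2 states suffice.
        a   b  
>* S0   S0  S1 
   S1   S1  S0 
(> = start, * = accepting)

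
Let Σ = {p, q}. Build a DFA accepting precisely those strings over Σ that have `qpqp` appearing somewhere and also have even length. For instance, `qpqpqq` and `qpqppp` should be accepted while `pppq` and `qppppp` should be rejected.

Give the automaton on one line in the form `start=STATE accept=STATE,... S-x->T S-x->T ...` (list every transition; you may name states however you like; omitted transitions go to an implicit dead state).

Handle the two conditions separately and then intersect. The first has 5 states tracking whether and how much of `qpqp` has been seen; the second has 2 states tracking the input length modulo 2. A product state is a pair (one from each), accepting exactly when both do.
With 10 states:
        p   q  
>  S0   S1  S2 
   S1   S0  S3 
   S2   S4  S3 
   S3   S5  S2 
   S4   S1  S6 
   S5   S0  S7 
   S6   S8  S3 
   S7   S9  S2 
 * S8   S9  S9 
   S9   S8  S8 
(> = start, * = accepting)

start=S0 accept=S8 S0-p->S1 S0-q->S2 S1-p->S0 S1-q->S3 S2-p->S4 S2-q->S3 S3-p->S5 S3-q->S2 S4-p->S1 S4-q->S6 S5-p->S0 S5-q->S7 S6-p->S8 S6-q->S3 S7-p->S9 S7-q->S2 S8-p->S9 S8-q->S9 S9-p->S8 S9-q->S8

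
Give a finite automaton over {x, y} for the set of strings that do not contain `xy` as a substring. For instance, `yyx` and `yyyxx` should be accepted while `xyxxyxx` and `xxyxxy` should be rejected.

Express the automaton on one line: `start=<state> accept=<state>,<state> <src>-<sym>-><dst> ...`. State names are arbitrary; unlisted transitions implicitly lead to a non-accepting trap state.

start=s0 accept=s0,s1 s0-x->s1 s0-y->s0 s1-x->s1 s1-y->s2 s2-x->s2 s2-y->s2

Track partial matches of the forbidden pattern `xy`. State s2 is a dead state reached once `xy` has occurred; every other state accepts. s0 means no part of `xy` is currently matched.
A 3-state machine:
        x   y  
>* s0   s1  s0 
 * s1   s1  s2 
   s2   s2  s2 
(> = start, * = accepting)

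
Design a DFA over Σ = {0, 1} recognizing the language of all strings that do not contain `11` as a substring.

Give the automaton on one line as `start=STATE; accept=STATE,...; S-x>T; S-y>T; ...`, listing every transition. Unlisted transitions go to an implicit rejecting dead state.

Track partial matches of the forbidden pattern `11`. State s2 is a dead state reached once `11` has occurred; every other state accepts. s0 means no part of `11` is currently matched.
3 states suffice.
        0   1  
>* s0   s0  s1 
 * s1   s0  s2 
   s2   s2  s2 
(> = start, * = accepting)

start=s0; accept=s0,s1; s0-0>s0; s0-1>s1; s1-0>s0; s1-1>s2; s2-0>s2; s2-1>s2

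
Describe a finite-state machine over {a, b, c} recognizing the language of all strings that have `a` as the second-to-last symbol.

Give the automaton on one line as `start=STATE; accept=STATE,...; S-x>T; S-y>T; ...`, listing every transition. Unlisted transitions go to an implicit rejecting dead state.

start=q0; accept=q4,q5,q6; q0-a>q1; q0-b>q2; q0-c>q3; q1-a>q4; q1-b>q5; q1-c>q6; q2-a>q7; q2-b>q8; q2-c>q9; q3-a>q10; q3-b>q11; q3-c>q12; q4-a>q4; q4-b>q5; q4-c>q6; q5-a>q7; q5-b>q8; q5-c>q9; q6-a>q10; q6-b>q11; q6-c>q12; q7-a>q4; q7-b>q5; q7-c>q6; q8-a>q7; q8-b>q8; q8-c>q9; q9-a>q10; q9-b>q11; q9-c>q12; q10-a>q4; q10-b>q5; q10-c>q6; q11-a>q7; q11-b>q8; q11-c>q9; q12-a>q10; q12-b>q11; q12-c>q12

A DFA must remember the last 2 symbols (since which symbol is second-to-last isn't known until the input ends). Use one state per possible window of the last ≤2 symbols; accept from those whose window starts with `a`.
A 13-state machine:
          a    b    c  
>  q0     q1   q2   q3 
   q1     q4   q5   q6 
   q2     q7   q8   q9 
   q3    q10  q11  q12 
 * q4     q4   q5   q6 
 * q5     q7   q8   q9 
 * q6    q10  q11  q12 
   q7     q4   q5   q6 
   q8     q7   q8   q9 
   q9    q10  q11  q12 
   q10    q4   q5   q6 
   q11    q7   q8   q9 
   q12   q10  q11  q12 
(> = start, * = accepting)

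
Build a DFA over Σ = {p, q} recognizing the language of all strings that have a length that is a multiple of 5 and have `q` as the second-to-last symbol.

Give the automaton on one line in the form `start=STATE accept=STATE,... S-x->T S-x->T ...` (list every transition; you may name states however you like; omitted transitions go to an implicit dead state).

start=S0 accept=S17,S18 S0-p->S1 S0-q->S2 S1-p->S3 S1-q->S4 S2-p->S5 S2-q->S6 S3-p->S7 S3-q->S8 S4-p->S9 S4-q->S10 S5-p->S7 S5-q->S8 S6-p->S9 S6-q->S10 S7-p->S11 S7-q->S12 S8-p->S13 S8-q->S14 S9-p->S11 S9-q->S12 S10-p->S13 S10-q->S14 S11-p->S15 S11-q->S16 S12-p->S17 S12-q->S18 S13-p->S15 S13-q->S16 S14-p->S17 S14-q->S18 S15-p->S19 S15-q->S20 S16-p->S21 S16-q->S22 S17-p->S19 S17-q->S20 S18-p->S21 S18-q->S22 S19-p->S3 S19-q->S4 S20-p->S5 S20-q->S6 S21-p->S3 S21-q->S4 S22-p->S5 S22-q->S6

Handle the two conditions separately and then intersect. One (5 states) tracks the input length modulo 5; the other (7 states) tracks the last 2 symbols read. Each combined state is a pair, one component from each; accept when both components accept.
          p    q  
>  S0     S1   S2 
   S1     S3   S4 
   S2     S5   S6 
   S3     S7   S8 
   S4     S9  S10 
   S5     S7   S8 
   S6     S9  S10 
   S7    S11  S12 
   S8    S13  S14 
   S9    S11  S12 
   S10   S13  S14 
   S11   S15  S16 
   S12   S17  S18 
   S13   S15  S16 
   S14   S17  S18 
   S15   S19  S20 
   S16   S21  S22 
 * S17   S19  S20 
 * S18   S21  S22 
   S19    S3   S4 
   S20    S5   S6 
   S21    S3   S4 
   S22    S5   S6 
(> = start, * = accepting)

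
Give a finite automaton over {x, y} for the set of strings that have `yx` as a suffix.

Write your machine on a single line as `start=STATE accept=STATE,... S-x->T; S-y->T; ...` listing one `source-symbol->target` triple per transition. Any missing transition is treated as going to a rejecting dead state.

start=q0; accept=q2; q0-x->q0; q0-y->q1; q1-x->q2; q1-y->q1; q2-x->q0; q2-y->q1

Let each state record the length of the longest suffix of the input read so far that is also a prefix of `yx`. q1 means the last symbol is `y`; q2 means the last 2 symbols are `yx`. Accept only at q2, where the string currently ends in `yx`.
A 3-state machine:
        x   y  
>  q0   q0  q1 
   q1   q2  q1 
 * q2   q0  q1 
(> = start, * = accepting)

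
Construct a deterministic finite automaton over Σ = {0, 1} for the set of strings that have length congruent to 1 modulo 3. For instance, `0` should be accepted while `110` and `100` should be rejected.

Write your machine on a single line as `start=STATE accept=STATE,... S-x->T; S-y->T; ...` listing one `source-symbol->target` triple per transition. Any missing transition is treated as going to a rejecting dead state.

Only the length mod 3 matters, so use a 3-cycle: from any state, every input symbol moves to the next state, wrapping q2 back to q0. Mark q1 accepting.
3 states suffice.
        0   1  
>  q0   q1  q1 
 * q1   q2  q2 
   q2   q0  q0 
(> = start, * = accepting)

start=q0; accept=q1; q0-0->q1; q0-1->q1; q1-0->q2; q1-1->q2; q2-0->q0; q2-1->q0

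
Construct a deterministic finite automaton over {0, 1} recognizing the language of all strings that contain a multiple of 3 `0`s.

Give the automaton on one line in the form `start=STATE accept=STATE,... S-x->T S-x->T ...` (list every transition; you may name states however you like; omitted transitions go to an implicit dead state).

start=A accept=A A-0->B A-1->A B-0->C B-1->B C-0->A C-1->C

The only thing that matters is how many `0`s have appeared, reduced mod 3. Use one state per residue: A for 0, …, C for 2. Reading `0` moves to the next residue; anything else stays put. A is accepting.
       0  1 
>* A   B  A 
   B   C  B 
   C   A  C 
(> = start, * = accepting)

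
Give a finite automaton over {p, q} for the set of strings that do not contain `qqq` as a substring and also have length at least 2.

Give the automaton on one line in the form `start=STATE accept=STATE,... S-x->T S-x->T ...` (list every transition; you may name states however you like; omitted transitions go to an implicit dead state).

start=A accept=D,E,F A-p->B A-q->C B-p->D B-q->E C-p->D C-q->F D-p->D D-q->E E-p->D E-q->F F-p->D F-q->G G-p->G G-q->G

Build one automaton per condition and run them in lockstep. The first has 4 states tracking partial matches of the forbidden pattern `qqq`; the second has 4 states tracking the input length, saturating at 3. A product state is a pair (one from each), accepting exactly when both do. After merging equivalent states the machine shrinks.
With 7 states:
       p  q 
>  A   B  C 
   B   D  E 
   C   D  F 
 * D   D  E 
 * E   D  F 
 * F   D  G 
   G   G  G 
(> = start, * = accepting)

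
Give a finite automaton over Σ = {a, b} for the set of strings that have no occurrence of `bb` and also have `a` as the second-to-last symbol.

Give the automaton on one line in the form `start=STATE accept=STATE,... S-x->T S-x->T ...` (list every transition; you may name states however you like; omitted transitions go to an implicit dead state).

start=s0 accept=s3,s4 s0-a->s1 s0-b->s2 s1-a->s3 s1-b->s4 s2-a->s5 s2-b->s6 s3-a->s3 s3-b->s4 s4-a->s5 s4-b->s6 s5-a->s3 s5-b->s4 s6-a->s7 s6-b->s6 s7-a->s8 s7-b->s9 s8-a->s8 s8-b->s9 s9-a->s7 s9-b->s6

Build one automaton per condition and run them in lockstep. One (3 states) tracks partial matches of the forbidden pattern `bb`; the other (7 states) tracks the last 2 symbols read. Each combined state is a pair, one component from each; accept when both components accept.
With 10 states:
        a   b  
>  s0   s1  s2 
   s1   s3  s4 
   s2   s5  s6 
 * s3   s3  s4 
 * s4   s5  s6 
   s5   s3  s4 
   s6   s7  s6 
   s7   s8  s9 
   s8   s8  s9 
   s9   s7  s6 
(> = start, * = accepting)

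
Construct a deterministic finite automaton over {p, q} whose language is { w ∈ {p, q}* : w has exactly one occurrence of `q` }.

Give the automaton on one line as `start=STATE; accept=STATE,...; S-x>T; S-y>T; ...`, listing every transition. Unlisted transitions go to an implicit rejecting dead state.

start=s0; accept=s1; s0-p>s0; s0-q>s1; s1-p>s1; s1-q>s2; s2-p>s2; s2-q>s2

Count `q`s, saturating at 2: state s0 means no `q` yet, s1 means one `q` seen, s2 means more than one. Each `q` increments (capped at s2); other symbols loop. Accept from {s1}.
With 3 states:
        p   q  
>  s0   s0  s1 
 * s1   s1  s2 
   s2   s2  s2 
(> = start, * = accepting)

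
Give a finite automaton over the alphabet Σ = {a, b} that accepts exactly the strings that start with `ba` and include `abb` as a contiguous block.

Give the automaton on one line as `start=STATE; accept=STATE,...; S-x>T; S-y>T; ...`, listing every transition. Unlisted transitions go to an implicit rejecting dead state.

start=S0; accept=S8; S0-a>S1; S0-b>S2; S1-a>S1; S1-b>S3; S2-a>S4; S2-b>S5; S3-a>S1; S3-b>S6; S4-a>S4; S4-b>S7; S5-a>S1; S5-b>S5; S6-a>S6; S6-b>S6; S7-a>S4; S7-b>S8; S8-a>S8; S8-b>S8

Handle the two conditions separately and then intersect. The first has 4 states tracking whether the input so far still matches the prefix `ba`; the second has 4 states tracking whether and how much of `abb` has been seen. A product state is a pair (one from each), accepting exactly when both do.
        a   b  
>  S0   S1  S2 
   S1   S1  S3 
   S2   S4  S5 
   S3   S1  S6 
   S4   S4  S7 
   S5   S1  S5 
   S6   S6  S6 
   S7   S4  S8 
 * S8   S8  S8 
(> = start, * = accepting)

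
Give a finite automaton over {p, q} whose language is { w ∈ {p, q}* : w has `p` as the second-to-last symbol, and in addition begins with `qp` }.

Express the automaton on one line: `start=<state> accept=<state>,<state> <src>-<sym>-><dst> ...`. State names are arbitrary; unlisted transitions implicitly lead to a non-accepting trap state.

Run two small machines in parallel and take their product. The first has 7 states tracking the last 2 symbols read; the second has 4 states tracking whether the input so far still matches the prefix `qp`. A product state is a pair (one from each), accepting exactly when both do.
With 11 states:
       p  q 
>  A   B  C 
   B   D  E 
   C   F  G 
   D   D  E 
   E   H  G 
   F   I  J 
   G   H  G 
   H   D  E 
 * I   I  J 
 * J   F  K 
   K   F  K 
(> = start, * = accepting)

start=A accept=I,J A-p->B A-q->C B-p->D B-q->E C-p->F C-q->G D-p->D D-q->E E-p->H E-q->G F-p->I F-q->J G-p->H G-q->G H-p->D H-q->E I-p->I I-q->J J-p->F J-q->K K-p->F K-q->K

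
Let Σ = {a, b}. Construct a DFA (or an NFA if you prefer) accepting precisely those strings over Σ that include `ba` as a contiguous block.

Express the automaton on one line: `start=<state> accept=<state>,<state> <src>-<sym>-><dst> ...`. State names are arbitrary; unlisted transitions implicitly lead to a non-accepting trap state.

States s0..s1 record the length of the longest prefix of `ba` that matches the current input suffix. Reaching s2 means `ba` has been seen, and we stay there forever. Accept from s2.
With 3 states:
        a   b  
>  s0   s0  s1 
   s1   s2  s1 
 * s2   s2  s2 
(> = start, * = accepting)

start=s0 accept=s2 s0-a->s0 s0-b->s1 s1-a->s2 s1-b->s1 s2-a->s2 s2-b->s2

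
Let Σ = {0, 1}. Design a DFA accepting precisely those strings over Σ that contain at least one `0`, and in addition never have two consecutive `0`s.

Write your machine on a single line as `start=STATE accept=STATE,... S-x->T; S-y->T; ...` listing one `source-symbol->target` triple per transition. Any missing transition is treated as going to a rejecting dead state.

Run two small machines in parallel and take their product. The first has 3 states tracking the count of `0`s, saturating at 2; the second has 3 states tracking partial matches of the forbidden pattern `00`. A product state is a pair (one from each), accepting exactly when both do. Minimizing collapses redundant product states.
4 states suffice.
        0   1  
>  q0   q1  q0 
 * q1   q2  q3 
   q2   q2  q2 
 * q3   q1  q3 
(> = start, * = accepting)

start=q0; accept=q1,q3; q0-0->q1; q0-1->q0; q1-0->q2; q1-1->q3; q2-0->q2; q2-1->q2; q3-0->q1; q3-1->q3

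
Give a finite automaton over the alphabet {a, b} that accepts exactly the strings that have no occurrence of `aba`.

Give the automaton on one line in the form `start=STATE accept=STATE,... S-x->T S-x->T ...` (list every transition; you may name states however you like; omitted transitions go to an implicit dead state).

This is the complement of 'contains `aba`'. Use the same substring-matching states — S0 through S3 holding how much of `aba` has just been matched — but flip the accepting set: everything except the trap S3 accepts.
        a   b  
>* S0   S1  S0 
 * S1   S1  S2 
 * S2   S3  S0 
   S3   S3  S3 
(> = start, * = accepting)

start=S0 accept=S0,S1,S2 S0-a->S1 S0-b->S0 S1-a->S1 S1-b->S2 S2-a->S3 S2-b->S0 S3-a->S3 S3-b->S3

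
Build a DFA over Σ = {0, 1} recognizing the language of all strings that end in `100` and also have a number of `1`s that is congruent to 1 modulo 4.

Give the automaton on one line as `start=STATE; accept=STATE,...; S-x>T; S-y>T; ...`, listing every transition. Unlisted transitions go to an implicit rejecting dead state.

Run two small machines in parallel and take their product. One (4 states) tracks how much of the suffix `100` has currently been matched; the other (4 states) tracks the count of `1`s modulo 4. Each combined state is a pair, one component from each; accept when both components accept.
A 16-state machine:
          0    1  
>  q0     q0   q1 
   q1     q2   q3 
   q2     q4   q3 
   q3     q5   q6 
 * q4     q7   q3 
   q5     q8   q6 
   q6     q9  q10 
   q7     q7   q3 
   q8    q11   q6 
   q9    q12  q10 
   q10   q13   q1 
   q11   q11   q6 
   q12   q14  q10 
   q13   q15   q1 
   q14   q14  q10 
   q15    q0   q1 
(> = start, * = accepting)

start=q0; accept=q4; q0-0>q0; q0-1>q1; q1-0>q2; q1-1>q3; q2-0>q4; q2-1>q3; q3-0>q5; q3-1>q6; q4-0>q7; q4-1>q3; q5-0>q8; q5-1>q6; q6-0>q9; q6-1>q10; q7-0>q7; q7-1>q3; q8-0>q11; q8-1>q6; q9-0>q12; q9-1>q10; q10-0>q13; q10-1>q1; q11-0>q11; q11-1>q6; q12-0>q14; q12-1>q10; q13-0>q15; q13-1>q1; q14-0>q14; q14-1>q10; q15-0>q0; q15-1>q1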